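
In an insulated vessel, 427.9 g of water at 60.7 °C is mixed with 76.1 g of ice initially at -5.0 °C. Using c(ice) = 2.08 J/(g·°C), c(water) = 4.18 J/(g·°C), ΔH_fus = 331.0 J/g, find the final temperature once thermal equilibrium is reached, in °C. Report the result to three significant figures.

T_f = 39.2 °C

Heat to bring ice to 0 °C and melt it: q₁ = 76.1×2.08×5.0 + 76.1×331.0 = 25981 J
Heat the water can supply cooling to 0 °C: 427.9×4.18×60.7 = 108569 J > q₁, so all ice melts.
Energy balance: 427.9×4.18×(60.7 − T) = 25981 + 76.1×4.18×(T − 0)
1788.622(60.7 − T) = 25981 + 318.098 T
108569 − 25981 = 2106.720 T
T = 82588 / 2106.720 = 39.20 °C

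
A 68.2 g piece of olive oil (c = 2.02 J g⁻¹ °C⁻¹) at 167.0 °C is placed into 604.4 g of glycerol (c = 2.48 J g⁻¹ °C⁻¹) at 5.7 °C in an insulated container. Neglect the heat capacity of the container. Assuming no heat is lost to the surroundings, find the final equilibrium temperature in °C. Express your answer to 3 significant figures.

T_f = 19.3 °C

Heat lost by olive oil = heat gained by glycerol.
(68.2)(2.02)(167.0 − T) = (604.4)(2.48)(T − 5.7)
137.764 (167.0 − T) = 1498.912 (T − 5.7)
23007 − 137.764 T = 1498.912 T − 8543.8
31550.8 = 1636.676 T
T = 19.28 °C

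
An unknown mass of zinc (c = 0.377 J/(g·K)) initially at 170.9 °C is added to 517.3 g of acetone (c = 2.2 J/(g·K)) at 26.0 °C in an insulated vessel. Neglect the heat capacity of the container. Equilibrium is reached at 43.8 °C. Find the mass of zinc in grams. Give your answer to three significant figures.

m = 423 g

q_gained = (517.3 × 2.2) × (43.8 − 26.0) = 20260 J
q_lost = m × 0.377 × (170.9 − 43.8) = 47.9167 m
m = 20260 / 47.9167 = 423 g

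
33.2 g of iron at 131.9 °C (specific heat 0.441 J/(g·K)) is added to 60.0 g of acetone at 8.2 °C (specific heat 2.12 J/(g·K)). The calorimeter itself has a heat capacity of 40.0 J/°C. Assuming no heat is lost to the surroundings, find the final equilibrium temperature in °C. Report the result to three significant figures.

Heat lost by iron = heat gained by acetone + calorimeter.
(33.2)(0.441)(131.9 − T) = [(60.0)(2.12) + 40.0](T − 8.2)
14.6412 (131.9 − T) = 167.2 (T − 8.2)
1931.2 − 14.6412 T = 167.2 T − 1371.0
3302.2 = 181.8412 T
T = 18.16 °C

T_f = 18.2 °C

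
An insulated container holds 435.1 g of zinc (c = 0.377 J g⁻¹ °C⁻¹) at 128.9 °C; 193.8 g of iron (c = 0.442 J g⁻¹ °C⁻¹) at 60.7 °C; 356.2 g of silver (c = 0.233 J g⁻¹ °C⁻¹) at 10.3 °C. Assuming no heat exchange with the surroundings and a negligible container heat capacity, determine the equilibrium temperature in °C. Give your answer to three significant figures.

Σ mᵢcᵢ(T − Tᵢ) = 0  ⇒  T = Σ mᵢcᵢTᵢ / Σ mᵢcᵢ
Σ mᵢcᵢ = 435.1×0.377 + 193.8×0.442 + 356.2×0.233 = 332.6869
Σ mᵢcᵢTᵢ = 164.0327×128.9 + 85.6596×60.7 + 82.9946×10.3 = 27198
T = 27198 / 332.6869 = 81.75 °C

T_f = 81.8 °C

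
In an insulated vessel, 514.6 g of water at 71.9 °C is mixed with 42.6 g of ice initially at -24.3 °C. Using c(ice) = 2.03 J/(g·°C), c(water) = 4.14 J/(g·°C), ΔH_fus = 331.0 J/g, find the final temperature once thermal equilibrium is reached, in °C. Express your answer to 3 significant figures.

T_f = 59.4 °C

Heat to bring ice to 0 °C and melt it: q₁ = 42.6×2.03×24.3 + 42.6×331.0 = 16202 J
Heat the water can supply cooling to 0 °C: 514.6×4.14×71.9 = 153179 J > q₁, so all ice melts.
Energy balance: 514.6×4.14×(71.9 − T) = 16202 + 42.6×4.14×(T − 0)
2130.444(71.9 − T) = 16202 + 176.364 T
153179 − 16202 = 2306.808 T
T = 136977 / 2306.808 = 59.38 °C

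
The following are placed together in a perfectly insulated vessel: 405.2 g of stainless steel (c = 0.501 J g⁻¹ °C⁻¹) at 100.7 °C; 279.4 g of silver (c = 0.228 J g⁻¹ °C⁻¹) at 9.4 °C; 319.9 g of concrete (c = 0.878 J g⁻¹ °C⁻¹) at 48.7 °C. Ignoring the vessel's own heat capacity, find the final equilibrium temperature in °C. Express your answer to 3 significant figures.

Σ mᵢcᵢ(T − Tᵢ) = 0  ⇒  T = Σ mᵢcᵢTᵢ / Σ mᵢcᵢ
Σ mᵢcᵢ = 405.2×0.501 + 279.4×0.228 + 319.9×0.878 = 547.5806
Σ mᵢcᵢTᵢ = 203.0052×100.7 + 63.7032×9.4 + 280.8722×48.7 = 34720
T = 34720 / 547.5806 = 63.41 °C

T_f = 63.4 °C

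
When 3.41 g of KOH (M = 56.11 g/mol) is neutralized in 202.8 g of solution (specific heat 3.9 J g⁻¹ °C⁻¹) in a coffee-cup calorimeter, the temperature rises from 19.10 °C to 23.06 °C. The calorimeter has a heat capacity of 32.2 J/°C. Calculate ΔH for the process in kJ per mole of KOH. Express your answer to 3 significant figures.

|ΔT| = |23.06 − 19.10| = 3.96 °C
|q_surr| = (202.8 × 3.9 + 32.2) × 3.96 = 823.12 × 3.96 = 3260 J
n(KOH) = 3.41 / 56.11 = 0.06077 mol
Temperature rose, so q_rxn = −|q_surr| = -3.260 kJ
ΔH = q_rxn / n = -53.64 kJ/mol

ΔH = -53.6 kJ/mol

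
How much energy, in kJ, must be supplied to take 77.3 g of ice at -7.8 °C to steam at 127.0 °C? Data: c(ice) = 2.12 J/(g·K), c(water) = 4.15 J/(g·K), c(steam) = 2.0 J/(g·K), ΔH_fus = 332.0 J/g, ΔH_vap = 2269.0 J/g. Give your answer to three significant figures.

q = 239 kJ

q1 (heat ice -7.8→0.0 °C): 77.3 × 2.12 × 7.8 = 1278 J
q2 (melt at 0 °C): 77.3 × 332.0 = 25664 J
q3 (heat water 0.0→100.0 °C): 77.3 × 4.15 × 100.0 = 32080 J
q4 (vaporize at 100 °C): 77.3 × 2269.0 = 175394 J
q5 (heat steam 100.0→127.0 °C): 77.3 × 2.0 × 27.0 = 4174 J
Total: 1278 + 25664 + 32080 + 175394 + 4174 = 238590 J = 239 kJ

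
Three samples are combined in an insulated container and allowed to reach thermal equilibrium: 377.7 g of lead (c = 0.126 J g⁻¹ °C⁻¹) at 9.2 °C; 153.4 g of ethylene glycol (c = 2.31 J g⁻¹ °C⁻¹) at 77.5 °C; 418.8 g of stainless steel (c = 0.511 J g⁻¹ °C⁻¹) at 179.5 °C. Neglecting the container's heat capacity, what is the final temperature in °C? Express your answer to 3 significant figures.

Σ mᵢcᵢ(T − Tᵢ) = 0  ⇒  T = Σ mᵢcᵢTᵢ / Σ mᵢcᵢ
Σ mᵢcᵢ = 377.7×0.126 + 153.4×2.31 + 418.8×0.511 = 615.9510
Σ mᵢcᵢTᵢ = 47.5902×9.2 + 354.354×77.5 + 214.0068×179.5 = 66314
T = 66314 / 615.9510 = 107.7 °C

T_f = 108 °C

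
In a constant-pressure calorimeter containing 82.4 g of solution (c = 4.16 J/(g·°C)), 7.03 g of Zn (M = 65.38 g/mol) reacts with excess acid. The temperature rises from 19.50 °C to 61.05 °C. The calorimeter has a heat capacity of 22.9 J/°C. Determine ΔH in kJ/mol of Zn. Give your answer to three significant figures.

ΔH = -141 kJ/mol

|ΔT| = |61.05 − 19.50| = 41.55 °C
|q_surr| = (82.4 × 4.16 + 22.9) × 41.55 = 365.684 × 41.55 = 15190 J
n(Zn) = 7.03 / 65.38 = 0.1075 mol
Temperature rose, so q_rxn = −|q_surr| = -15.19 kJ
ΔH = q_rxn / n = -141.3 kJ/mol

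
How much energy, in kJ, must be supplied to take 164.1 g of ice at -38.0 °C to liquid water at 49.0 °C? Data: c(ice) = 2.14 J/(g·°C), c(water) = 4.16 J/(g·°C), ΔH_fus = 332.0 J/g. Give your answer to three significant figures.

q = 101 kJ

q1 (heat ice -38.0→0.0 °C): 164.1 × 2.14 × 38.0 = 13345 J
q2 (melt at 0 °C): 164.1 × 332.0 = 54481 J
q3 (heat water 0.0→49.0 °C): 164.1 × 4.16 × 49.0 = 33450 J
Total: 13345 + 54481 + 33450 = 101276 J = 101 kJ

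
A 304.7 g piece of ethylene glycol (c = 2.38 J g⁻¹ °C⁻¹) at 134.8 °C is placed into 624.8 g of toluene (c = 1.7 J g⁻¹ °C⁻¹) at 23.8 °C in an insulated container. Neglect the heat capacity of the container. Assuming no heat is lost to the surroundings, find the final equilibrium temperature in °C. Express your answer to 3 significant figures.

T_f = 68.8 °C

Heat lost by ethylene glycol = heat gained by toluene.
(304.7)(2.38)(134.8 − T) = (624.8)(1.7)(T − 23.8)
725.186 (134.8 − T) = 1062.16 (T − 23.8)
97755 − 725.186 T = 1062.16 T − 25279
123034 = 1787.346 T
T = 68.84 °C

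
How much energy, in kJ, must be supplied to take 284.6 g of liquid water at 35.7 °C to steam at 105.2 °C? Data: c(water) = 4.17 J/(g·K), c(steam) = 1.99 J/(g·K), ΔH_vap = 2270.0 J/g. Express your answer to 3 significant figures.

q = 725 kJ

q1 (heat water 35.7→100.0 °C): 284.6 × 4.17 × 64.3 = 76310 J
q2 (vaporize at 100 °C): 284.6 × 2270.0 = 646042 J
q3 (heat steam 100.0→105.2 °C): 284.6 × 1.99 × 5.2 = 2945 J
Total: 76310 + 646042 + 2945 = 725297 J = 725 kJ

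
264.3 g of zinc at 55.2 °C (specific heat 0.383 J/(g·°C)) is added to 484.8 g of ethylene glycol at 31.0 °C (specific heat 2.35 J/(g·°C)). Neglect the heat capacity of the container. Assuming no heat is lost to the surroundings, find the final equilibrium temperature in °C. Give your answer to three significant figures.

Heat lost by zinc = heat gained by ethylene glycol.
(264.3)(0.383)(55.2 − T) = (484.8)(2.35)(T − 31.0)
101.2269 (55.2 − T) = 1139.28 (T − 31.0)
5587.7 − 101.2269 T = 1139.28 T − 35318
40905.7 = 1240.5069 T
T = 32.97 °C

T_f = 33.0 °C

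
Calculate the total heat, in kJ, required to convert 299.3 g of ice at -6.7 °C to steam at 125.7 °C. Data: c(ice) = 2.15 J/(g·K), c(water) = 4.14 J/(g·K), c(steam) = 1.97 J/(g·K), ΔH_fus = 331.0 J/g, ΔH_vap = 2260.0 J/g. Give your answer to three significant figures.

q1 (heat ice -6.7→0.0 °C): 299.3 × 2.15 × 6.7 = 4311 J
q2 (melt at 0 °C): 299.3 × 331.0 = 99068 J
q3 (heat water 0.0→100.0 °C): 299.3 × 4.14 × 100.0 = 123910 J
q4 (vaporize at 100 °C): 299.3 × 2260.0 = 676418 J
q5 (heat steam 100.0→125.7 °C): 299.3 × 1.97 × 25.7 = 15153 J
Total: 4311 + 99068 + 123910 + 676418 + 15153 = 918860 J = 919 kJ

q = 919 kJ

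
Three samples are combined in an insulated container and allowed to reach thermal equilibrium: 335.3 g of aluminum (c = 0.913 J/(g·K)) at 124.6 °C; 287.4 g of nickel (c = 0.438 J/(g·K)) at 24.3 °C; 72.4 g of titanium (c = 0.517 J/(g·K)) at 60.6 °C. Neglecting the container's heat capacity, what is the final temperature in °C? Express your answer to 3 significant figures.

T_f = 92.6 °C

Σ mᵢcᵢ(T − Tᵢ) = 0  ⇒  T = Σ mᵢcᵢTᵢ / Σ mᵢcᵢ
Σ mᵢcᵢ = 335.3×0.913 + 287.4×0.438 + 72.4×0.517 = 469.4409
Σ mᵢcᵢTᵢ = 306.1289×124.6 + 125.8812×24.3 + 37.4308×60.6 = 43471
T = 43471 / 469.4409 = 92.60 °C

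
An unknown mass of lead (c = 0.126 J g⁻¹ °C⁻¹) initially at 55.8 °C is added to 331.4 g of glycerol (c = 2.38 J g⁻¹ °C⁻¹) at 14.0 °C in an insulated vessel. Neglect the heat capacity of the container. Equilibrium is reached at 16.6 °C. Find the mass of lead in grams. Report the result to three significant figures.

m = 415 g

q_gained = (331.4 × 2.38) × (16.6 − 14.0) = 2051 J
q_lost = m × 0.126 × (55.8 − 16.6) = 4.9392 m
m = 2051 / 4.9392 = 415 g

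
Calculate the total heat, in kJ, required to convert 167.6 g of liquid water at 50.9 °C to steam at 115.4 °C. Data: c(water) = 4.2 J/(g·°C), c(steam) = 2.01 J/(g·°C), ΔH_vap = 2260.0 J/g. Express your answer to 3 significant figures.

q1 (heat water 50.9→100.0 °C): 167.6 × 4.2 × 49.1 = 34562 J
q2 (vaporize at 100 °C): 167.6 × 2260.0 = 378776 J
q3 (heat steam 100.0→115.4 °C): 167.6 × 2.01 × 15.4 = 5188 J
Total: 34562 + 378776 + 5188 = 418526 J = 419 kJ

q = 419 kJ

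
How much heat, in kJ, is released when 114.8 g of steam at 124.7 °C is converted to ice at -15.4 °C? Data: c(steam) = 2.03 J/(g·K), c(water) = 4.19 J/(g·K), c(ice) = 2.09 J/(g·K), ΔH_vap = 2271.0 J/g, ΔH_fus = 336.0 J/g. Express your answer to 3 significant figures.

q = 357 kJ

q1 (cool steam 124.7→100 °C): 114.8 × 2.03 × 24.7 = 5756 J
q2 (condense at 100 °C): 114.8 × 2271.0 = 260711 J
q3 (cool water 100→0 °C): 114.8 × 4.19 × 100.0 = 48101 J
q4 (freeze at 0 °C): 114.8 × 336.0 = 38573 J
q5 (cool ice 0→-15.4 °C): 114.8 × 2.09 × 15.4 = 3695 J
Total: 5756 + 260711 + 48101 + 38573 + 3695 = 356836 J = 357 kJ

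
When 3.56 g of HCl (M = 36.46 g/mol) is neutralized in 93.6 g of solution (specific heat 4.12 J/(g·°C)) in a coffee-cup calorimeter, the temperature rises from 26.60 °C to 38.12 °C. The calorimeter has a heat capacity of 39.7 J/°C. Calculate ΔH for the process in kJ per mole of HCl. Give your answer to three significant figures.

ΔH = -50.2 kJ/mol

|ΔT| = |38.12 − 26.60| = 11.52 °C
|q_surr| = (93.6 × 4.12 + 39.7) × 11.52 = 425.332 × 11.52 = 4900 J
n(HCl) = 3.56 / 36.46 = 0.09764 mol
Temperature rose, so q_rxn = −|q_surr| = -4.900 kJ
ΔH = q_rxn / n = -50.18 kJ/mol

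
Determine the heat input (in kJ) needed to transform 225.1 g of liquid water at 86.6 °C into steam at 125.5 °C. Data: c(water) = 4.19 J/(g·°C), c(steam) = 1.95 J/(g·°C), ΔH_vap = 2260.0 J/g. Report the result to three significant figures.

q = 533 kJ

q1 (heat water 86.6→100.0 °C): 225.1 × 4.19 × 13.4 = 12638 J
q2 (vaporize at 100 °C): 225.1 × 2260.0 = 508726 J
q3 (heat steam 100.0→125.5 °C): 225.1 × 1.95 × 25.5 = 11193 J
Total: 12638 + 508726 + 11193 = 532557 J = 533 kJ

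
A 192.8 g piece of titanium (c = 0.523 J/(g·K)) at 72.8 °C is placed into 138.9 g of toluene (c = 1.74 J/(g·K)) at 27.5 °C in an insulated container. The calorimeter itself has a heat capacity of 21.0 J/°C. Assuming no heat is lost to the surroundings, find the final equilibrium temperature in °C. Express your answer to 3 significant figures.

Heat lost by titanium = heat gained by toluene + calorimeter.
(192.8)(0.523)(72.8 − T) = [(138.9)(1.74) + 21.0](T − 27.5)
100.8344 (72.8 − T) = 262.686 (T − 27.5)
7340.7 − 100.8344 T = 262.686 T − 7223.9
14564.6 = 363.5204 T
T = 40.07 °C

T_f = 40.1 °C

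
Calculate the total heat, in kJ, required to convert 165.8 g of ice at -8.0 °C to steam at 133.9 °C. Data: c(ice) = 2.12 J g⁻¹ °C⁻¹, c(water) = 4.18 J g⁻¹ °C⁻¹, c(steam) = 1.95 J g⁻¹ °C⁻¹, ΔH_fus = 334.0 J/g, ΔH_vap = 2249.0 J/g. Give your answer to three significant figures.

q = 511 kJ

q1 (heat ice -8.0→0.0 °C): 165.8 × 2.12 × 8.0 = 2812 J
q2 (melt at 0 °C): 165.8 × 334.0 = 55377 J
q3 (heat water 0.0→100.0 °C): 165.8 × 4.18 × 100.0 = 69304 J
q4 (vaporize at 100 °C): 165.8 × 2249.0 = 372884 J
q5 (heat steam 100.0→133.9 °C): 165.8 × 1.95 × 33.9 = 10960 J
Total: 2812 + 55377 + 69304 + 372884 + 10960 = 511337 J = 511 kJ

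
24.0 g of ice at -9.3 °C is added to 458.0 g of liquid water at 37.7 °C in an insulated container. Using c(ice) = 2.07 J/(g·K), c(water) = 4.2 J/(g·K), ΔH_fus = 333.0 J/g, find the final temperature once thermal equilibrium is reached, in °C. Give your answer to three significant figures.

Heat to bring ice to 0 °C and melt it: q₁ = 24.0×2.07×9.3 + 24.0×333.0 = 8454.0 J
Heat the water can supply cooling to 0 °C: 458.0×4.2×37.7 = 72519.7 J > q₁, so all ice melts.
Energy balance: 458.0×4.2×(37.7 − T) = 8454.0 + 24.0×4.2×(T − 0)
1923.6(37.7 − T) = 8454.0 + 100.8 T
72519.7 − 8454.0 = 2024.4 T
T = 64065.7 / 2024.4 = 31.647 °C

T_f = 31.6 °C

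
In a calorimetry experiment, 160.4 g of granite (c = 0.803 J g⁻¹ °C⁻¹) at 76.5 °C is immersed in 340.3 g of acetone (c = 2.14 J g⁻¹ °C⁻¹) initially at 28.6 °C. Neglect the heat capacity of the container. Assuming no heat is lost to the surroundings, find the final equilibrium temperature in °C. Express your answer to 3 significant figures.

Heat lost by granite = heat gained by acetone.
(160.4)(0.803)(76.5 − T) = (340.3)(2.14)(T − 28.6)
128.8012 (76.5 − T) = 728.242 (T − 28.6)
9853.3 − 128.8012 T = 728.242 T − 20828
30681.3 = 857.0432 T
T = 35.80 °C

T_f = 35.8 °C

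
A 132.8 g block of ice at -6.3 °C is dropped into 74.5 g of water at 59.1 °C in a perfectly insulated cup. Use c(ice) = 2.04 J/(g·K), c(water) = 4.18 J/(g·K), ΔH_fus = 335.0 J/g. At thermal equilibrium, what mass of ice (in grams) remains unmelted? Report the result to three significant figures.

m_ice remaining = 83.0 g

Heat to warm all ice to 0 °C: 132.8×2.04×6.3 = 1706.7 J
Heat released by water cooling to 0 °C: 74.5×4.18×59.1 = 18404 J
18404 J < 1706.7 + 132.8×335.0 = 46194.7 J, so not all ice melts; final T = 0 °C.
Heat left for melting: 18404 − 1706.7 = 16697.3 J
Mass melted = 16697.3 / 335.0 = 49.84 g
Ice remaining = 132.8 − 49.84 = 82.96 g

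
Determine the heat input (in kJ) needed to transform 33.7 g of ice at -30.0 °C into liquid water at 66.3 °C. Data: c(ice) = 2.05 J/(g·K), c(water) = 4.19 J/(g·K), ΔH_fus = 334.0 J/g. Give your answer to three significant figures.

q1 (heat ice -30.0→0.0 °C): 33.7 × 2.05 × 30.0 = 2073 J
q2 (melt at 0 °C): 33.7 × 334.0 = 11256 J
q3 (heat water 0.0→66.3 °C): 33.7 × 4.19 × 66.3 = 9362 J
Total: 2073 + 11256 + 9362 = 22691 J = 22.7 kJ

q = 22.7 kJ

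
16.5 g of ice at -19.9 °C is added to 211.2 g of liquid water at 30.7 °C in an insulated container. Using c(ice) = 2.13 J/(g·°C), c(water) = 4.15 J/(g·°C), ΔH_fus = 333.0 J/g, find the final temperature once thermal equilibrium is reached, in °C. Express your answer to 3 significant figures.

T_f = 21.9 °C

Heat to bring ice to 0 °C and melt it: q₁ = 16.5×2.13×19.9 + 16.5×333.0 = 6193.9 J
Heat the water can supply cooling to 0 °C: 211.2×4.15×30.7 = 26907.9 J > q₁, so all ice melts.
Energy balance: 211.2×4.15×(30.7 − T) = 6193.9 + 16.5×4.15×(T − 0)
876.48(30.7 − T) = 6193.9 + 68.475 T
26907.9 − 6193.9 = 944.955 T
T = 20714.0 / 944.955 = 21.92 °C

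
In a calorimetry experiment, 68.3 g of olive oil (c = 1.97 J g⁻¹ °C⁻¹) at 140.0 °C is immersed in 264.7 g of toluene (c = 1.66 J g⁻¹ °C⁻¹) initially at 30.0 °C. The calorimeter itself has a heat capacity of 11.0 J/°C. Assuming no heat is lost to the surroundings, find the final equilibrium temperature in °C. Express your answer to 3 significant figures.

T_f = 55.3 °C

Heat lost by olive oil = heat gained by toluene + calorimeter.
(68.3)(1.97)(140.0 − T) = [(264.7)(1.66) + 11.0](T − 30.0)
134.551 (140.0 − T) = 450.402 (T − 30.0)
18837 − 134.551 T = 450.402 T − 13512
32349 = 584.953 T
T = 55.30 °C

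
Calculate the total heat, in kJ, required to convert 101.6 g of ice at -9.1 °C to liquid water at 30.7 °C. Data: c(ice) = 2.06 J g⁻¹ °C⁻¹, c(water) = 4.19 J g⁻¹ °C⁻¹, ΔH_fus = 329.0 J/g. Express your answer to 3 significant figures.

q = 48.4 kJ

q1 (heat ice -9.1→0.0 °C): 101.6 × 2.06 × 9.1 = 1905 J
q2 (melt at 0 °C): 101.6 × 329.0 = 33426 J
q3 (heat water 0.0→30.7 °C): 101.6 × 4.19 × 30.7 = 13069 J
Total: 1905 + 33426 + 13069 = 48400 J = 48.4 kJ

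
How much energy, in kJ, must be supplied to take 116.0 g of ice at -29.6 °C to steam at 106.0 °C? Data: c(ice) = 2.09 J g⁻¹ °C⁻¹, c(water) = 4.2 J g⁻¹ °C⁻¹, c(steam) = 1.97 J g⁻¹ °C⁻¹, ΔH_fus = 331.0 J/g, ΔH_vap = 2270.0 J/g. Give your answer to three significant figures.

q = 359 kJ

q1 (heat ice -29.6→0.0 °C): 116.0 × 2.09 × 29.6 = 7176 J
q2 (melt at 0 °C): 116.0 × 331.0 = 38396 J
q3 (heat water 0.0→100.0 °C): 116.0 × 4.2 × 100.0 = 48720 J
q4 (vaporize at 100 °C): 116.0 × 2270.0 = 263320 J
q5 (heat steam 100.0→106.0 °C): 116.0 × 1.97 × 6.0 = 1371 J
Total: 7176 + 38396 + 48720 + 263320 + 1371 = 358983 J = 359 kJ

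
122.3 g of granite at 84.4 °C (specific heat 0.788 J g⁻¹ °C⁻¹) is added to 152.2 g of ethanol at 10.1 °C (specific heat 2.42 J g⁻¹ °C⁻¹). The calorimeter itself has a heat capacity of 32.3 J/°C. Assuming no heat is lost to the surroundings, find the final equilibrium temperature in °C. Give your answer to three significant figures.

Heat lost by granite = heat gained by ethanol + calorimeter.
(122.3)(0.788)(84.4 − T) = [(152.2)(2.42) + 32.3](T − 10.1)
96.3724 (84.4 − T) = 400.624 (T − 10.1)
8133.8 − 96.3724 T = 400.624 T − 4046.3
12180.1 = 496.9964 T
T = 24.51 °C

T_f = 24.5 °C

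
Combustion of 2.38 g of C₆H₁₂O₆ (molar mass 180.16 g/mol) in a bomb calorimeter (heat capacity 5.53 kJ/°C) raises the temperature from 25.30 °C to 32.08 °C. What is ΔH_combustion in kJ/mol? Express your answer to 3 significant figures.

ΔT = 32.08 − 25.30 = 6.78 °C
q_cal = C_cal × ΔT = 5.53 × 6.78 = 37.4934 kJ
n = 2.38 / 180.16 = 0.01321 mol
q_rxn = −q_cal = -37.4934 kJ
ΔH = -37.4934 / 0.01321 = -2838 kJ/mol

ΔH = -2840 kJ/mol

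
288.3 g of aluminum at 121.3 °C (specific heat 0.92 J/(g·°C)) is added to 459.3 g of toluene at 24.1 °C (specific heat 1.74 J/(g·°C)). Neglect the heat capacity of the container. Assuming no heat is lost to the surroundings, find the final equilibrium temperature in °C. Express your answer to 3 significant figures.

T_f = 48.3 °C

Heat lost by aluminum = heat gained by toluene.
(288.3)(0.92)(121.3 − T) = (459.3)(1.74)(T − 24.1)
265.236 (121.3 − T) = 799.182 (T − 24.1)
32173 − 265.236 T = 799.182 T − 19260
51433 = 1064.418 T
T = 48.32 °C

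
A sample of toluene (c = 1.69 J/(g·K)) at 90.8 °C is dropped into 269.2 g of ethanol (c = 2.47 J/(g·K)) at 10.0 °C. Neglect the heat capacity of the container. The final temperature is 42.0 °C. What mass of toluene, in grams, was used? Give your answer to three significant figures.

q_gained = (269.2 × 2.47) × (42.0 − 10.0) = 21280 J
q_lost = m × 1.69 × (90.8 − 42.0) = 82.472 m
m = 21280 / 82.472 = 258 g

m = 258 g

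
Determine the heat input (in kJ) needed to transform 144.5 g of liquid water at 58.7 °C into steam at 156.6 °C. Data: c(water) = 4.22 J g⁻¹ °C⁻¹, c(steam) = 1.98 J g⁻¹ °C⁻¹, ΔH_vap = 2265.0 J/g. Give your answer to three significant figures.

q = 369 kJ

q1 (heat water 58.7→100.0 °C): 144.5 × 4.22 × 41.3 = 25184 J
q2 (vaporize at 100 °C): 144.5 × 2265.0 = 327293 J
q3 (heat steam 100.0→156.6 °C): 144.5 × 1.98 × 56.6 = 16194 J
Total: 25184 + 327293 + 16194 = 368671 J = 369 kJ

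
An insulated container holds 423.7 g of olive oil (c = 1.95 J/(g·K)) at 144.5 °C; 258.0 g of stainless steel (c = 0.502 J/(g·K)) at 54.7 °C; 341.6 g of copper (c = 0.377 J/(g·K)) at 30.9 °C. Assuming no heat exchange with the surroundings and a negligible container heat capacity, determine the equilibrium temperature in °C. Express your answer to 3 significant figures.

T_f = 120 °C

Σ mᵢcᵢ(T − Tᵢ) = 0  ⇒  T = Σ mᵢcᵢTᵢ / Σ mᵢcᵢ
Σ mᵢcᵢ = 423.7×1.95 + 258.0×0.502 + 341.6×0.377 = 1084.5142
Σ mᵢcᵢTᵢ = 826.215×144.5 + 129.516×54.7 + 128.7832×30.9 = 130450
T = 130450 / 1084.5142 = 120.3 °C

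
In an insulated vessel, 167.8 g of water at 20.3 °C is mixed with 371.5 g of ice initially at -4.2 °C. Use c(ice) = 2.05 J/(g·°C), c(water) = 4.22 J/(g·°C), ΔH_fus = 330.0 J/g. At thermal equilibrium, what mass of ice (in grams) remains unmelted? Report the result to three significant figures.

Heat to warm all ice to 0 °C: 371.5×2.05×4.2 = 3198.6 J
Heat released by water cooling to 0 °C: 167.8×4.22×20.3 = 14375 J
14375 J < 3198.6 + 371.5×330.0 = 125793.6 J, so not all ice melts; final T = 0 °C.
Heat left for melting: 14375 − 3198.6 = 11176.4 J
Mass melted = 11176.4 / 330.0 = 33.87 g
Ice remaining = 371.5 − 33.87 = 337.63 g

m_ice remaining = 338 g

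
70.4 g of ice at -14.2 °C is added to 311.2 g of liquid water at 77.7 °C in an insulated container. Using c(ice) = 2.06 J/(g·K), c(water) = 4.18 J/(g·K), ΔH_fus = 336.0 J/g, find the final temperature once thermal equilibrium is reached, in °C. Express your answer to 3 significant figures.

T_f = 47.2 °C

Heat to bring ice to 0 °C and melt it: q₁ = 70.4×2.06×14.2 + 70.4×336.0 = 25714 J
Heat the water can supply cooling to 0 °C: 311.2×4.18×77.7 = 101073 J > q₁, so all ice melts.
Energy balance: 311.2×4.18×(77.7 − T) = 25714 + 70.4×4.18×(T − 0)
1300.816(77.7 − T) = 25714 + 294.272 T
101073 − 25714 = 1595.088 T
T = 75359 / 1595.088 = 47.24 °C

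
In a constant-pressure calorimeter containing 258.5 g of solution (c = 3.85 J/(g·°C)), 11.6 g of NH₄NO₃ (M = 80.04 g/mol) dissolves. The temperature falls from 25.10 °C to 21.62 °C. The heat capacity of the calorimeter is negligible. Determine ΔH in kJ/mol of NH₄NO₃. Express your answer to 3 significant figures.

|ΔT| = |21.62 − 25.10| = 3.48 °C
|q_surr| = (258.5 × 3.85) × 3.48 = 995.225 × 3.48 = 3463 J
n(NH₄NO₃) = 11.6 / 80.04 = 0.1449 mol
Temperature fell, so q_rxn = +|q_surr| = 3.463 kJ
ΔH = q_rxn / n = 23.90 kJ/mol

ΔH = 23.9 kJ/mol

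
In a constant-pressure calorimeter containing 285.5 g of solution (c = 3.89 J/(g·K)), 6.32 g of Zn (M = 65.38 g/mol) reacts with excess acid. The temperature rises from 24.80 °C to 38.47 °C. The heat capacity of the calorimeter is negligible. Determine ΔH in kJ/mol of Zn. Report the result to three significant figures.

ΔH = -157 kJ/mol

|ΔT| = |38.47 − 24.80| = 13.67 °C
|q_surr| = (285.5 × 3.89) × 13.67 = 1110.595 × 13.67 = 15180 J
n(Zn) = 6.32 / 65.38 = 0.09667 mol
Temperature rose, so q_rxn = −|q_surr| = -15.18 kJ
ΔH = q_rxn / n = -157.0 kJ/mol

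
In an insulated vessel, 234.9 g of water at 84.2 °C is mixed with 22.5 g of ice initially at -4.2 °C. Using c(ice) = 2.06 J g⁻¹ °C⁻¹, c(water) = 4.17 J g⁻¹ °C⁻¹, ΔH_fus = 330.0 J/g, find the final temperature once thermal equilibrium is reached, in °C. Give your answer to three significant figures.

Heat to bring ice to 0 °C and melt it: q₁ = 22.5×2.06×4.2 + 22.5×330.0 = 7619.7 J
Heat the water can supply cooling to 0 °C: 234.9×4.17×84.2 = 82476.7 J > q₁, so all ice melts.
Energy balance: 234.9×4.17×(84.2 − T) = 7619.7 + 22.5×4.17×(T − 0)
979.533(84.2 − T) = 7619.7 + 93.825 T
82476.7 − 7619.7 = 1073.358 T
T = 74857.0 / 1073.358 = 69.74 °C

T_f = 69.7 °C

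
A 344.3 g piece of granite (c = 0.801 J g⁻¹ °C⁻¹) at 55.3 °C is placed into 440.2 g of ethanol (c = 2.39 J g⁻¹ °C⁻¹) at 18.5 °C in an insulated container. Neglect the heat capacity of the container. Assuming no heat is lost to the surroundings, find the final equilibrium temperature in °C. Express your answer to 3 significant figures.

T_f = 26.1 °C

Heat lost by granite = heat gained by ethanol.
(344.3)(0.801)(55.3 − T) = (440.2)(2.39)(T − 18.5)
275.7843 (55.3 − T) = 1052.078 (T − 18.5)
15251 − 275.7843 T = 1052.078 T − 19463
34714 = 1327.8623 T
T = 26.14 °C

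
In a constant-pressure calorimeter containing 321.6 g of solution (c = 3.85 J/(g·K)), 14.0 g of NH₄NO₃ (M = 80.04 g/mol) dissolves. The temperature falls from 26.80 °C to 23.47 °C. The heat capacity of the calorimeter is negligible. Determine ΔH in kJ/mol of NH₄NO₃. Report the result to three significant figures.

|ΔT| = |23.47 − 26.80| = 3.33 °C
|q_surr| = (321.6 × 3.85) × 3.33 = 1238.16 × 3.33 = 4123 J
n(NH₄NO₃) = 14.0 / 80.04 = 0.1749 mol
Temperature fell, so q_rxn = +|q_surr| = 4.123 kJ
ΔH = q_rxn / n = 23.57 kJ/mol

ΔH = 23.6 kJ/mol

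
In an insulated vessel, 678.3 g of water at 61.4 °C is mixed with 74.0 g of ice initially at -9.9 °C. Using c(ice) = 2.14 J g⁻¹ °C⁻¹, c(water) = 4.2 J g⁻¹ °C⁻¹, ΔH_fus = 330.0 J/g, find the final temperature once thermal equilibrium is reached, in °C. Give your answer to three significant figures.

Heat to bring ice to 0 °C and melt it: q₁ = 74.0×2.14×9.9 + 74.0×330.0 = 25988 J
Heat the water can supply cooling to 0 °C: 678.3×4.2×61.4 = 174920 J > q₁, so all ice melts.
Energy balance: 678.3×4.2×(61.4 − T) = 25988 + 74.0×4.2×(T − 0)
2848.86(61.4 − T) = 25988 + 310.8 T
174920 − 25988 = 3159.66 T
T = 148932 / 3159.66 = 47.14 °C

T_f = 47.1 °C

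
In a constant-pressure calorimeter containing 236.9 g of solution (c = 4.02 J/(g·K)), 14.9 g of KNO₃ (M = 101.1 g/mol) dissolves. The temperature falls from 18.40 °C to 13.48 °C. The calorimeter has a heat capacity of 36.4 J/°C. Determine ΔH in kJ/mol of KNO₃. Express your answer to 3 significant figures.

ΔH = 33.0 kJ/mol

|ΔT| = |13.48 − 18.40| = 4.92 °C
|q_surr| = (236.9 × 4.02 + 36.4) × 4.92 = 988.738 × 4.92 = 4865 J
n(KNO₃) = 14.9 / 101.1 = 0.1474 mol
Temperature fell, so q_rxn = +|q_surr| = 4.865 kJ
ΔH = q_rxn / n = 33.01 kJ/mol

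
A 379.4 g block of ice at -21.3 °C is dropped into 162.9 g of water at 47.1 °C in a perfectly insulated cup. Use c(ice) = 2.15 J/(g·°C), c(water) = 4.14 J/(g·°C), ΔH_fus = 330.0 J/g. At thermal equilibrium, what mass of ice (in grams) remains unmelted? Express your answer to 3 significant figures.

Heat to warm all ice to 0 °C: 379.4×2.15×21.3 = 17375 J
Heat released by water cooling to 0 °C: 162.9×4.14×47.1 = 31765 J
31765 J < 17375 + 379.4×330.0 = 142577 J, so not all ice melts; final T = 0 °C.
Heat left for melting: 31765 − 17375 = 14390 J
Mass melted = 14390 / 330.0 = 43.61 g
Ice remaining = 379.4 − 43.61 = 335.79 g

m_ice remaining = 336 g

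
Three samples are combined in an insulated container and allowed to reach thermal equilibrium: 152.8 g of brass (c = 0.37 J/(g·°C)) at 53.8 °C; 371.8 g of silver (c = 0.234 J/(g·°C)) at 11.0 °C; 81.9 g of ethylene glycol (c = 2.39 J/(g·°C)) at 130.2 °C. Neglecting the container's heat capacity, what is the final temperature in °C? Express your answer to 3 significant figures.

T_f = 86.9 °C

Σ mᵢcᵢ(T − Tᵢ) = 0  ⇒  T = Σ mᵢcᵢTᵢ / Σ mᵢcᵢ
Σ mᵢcᵢ = 152.8×0.37 + 371.8×0.234 + 81.9×2.39 = 339.2782
Σ mᵢcᵢTᵢ = 56.536×53.8 + 87.0012×11.0 + 195.741×130.2 = 29484
T = 29484 / 339.2782 = 86.90 °C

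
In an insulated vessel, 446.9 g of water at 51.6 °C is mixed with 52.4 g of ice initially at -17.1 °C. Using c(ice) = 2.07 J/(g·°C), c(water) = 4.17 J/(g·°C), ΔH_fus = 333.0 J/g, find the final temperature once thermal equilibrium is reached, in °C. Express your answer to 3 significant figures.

T_f = 36.9 °C

Heat to bring ice to 0 °C and melt it: q₁ = 52.4×2.07×17.1 + 52.4×333.0 = 19304 J
Heat the water can supply cooling to 0 °C: 446.9×4.17×51.6 = 96160.4 J > q₁, so all ice melts.
Energy balance: 446.9×4.17×(51.6 − T) = 19304 + 52.4×4.17×(T − 0)
1863.573(51.6 − T) = 19304 + 218.508 T
96160.4 − 19304 = 2082.081 T
T = 76856.4 / 2082.081 = 36.91 °C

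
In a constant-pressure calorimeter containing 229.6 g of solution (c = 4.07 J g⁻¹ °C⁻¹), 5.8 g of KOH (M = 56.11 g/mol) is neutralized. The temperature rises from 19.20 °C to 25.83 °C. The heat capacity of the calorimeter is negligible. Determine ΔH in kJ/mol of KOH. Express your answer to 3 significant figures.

|ΔT| = |25.83 − 19.20| = 6.63 °C
|q_surr| = (229.6 × 4.07) × 6.63 = 934.472 × 6.63 = 6196 J
n(KOH) = 5.8 / 56.11 = 0.1034 mol
Temperature rose, so q_rxn = −|q_surr| = -6.196 kJ
ΔH = q_rxn / n = -59.92 kJ/mol

ΔH = -59.9 kJ/mol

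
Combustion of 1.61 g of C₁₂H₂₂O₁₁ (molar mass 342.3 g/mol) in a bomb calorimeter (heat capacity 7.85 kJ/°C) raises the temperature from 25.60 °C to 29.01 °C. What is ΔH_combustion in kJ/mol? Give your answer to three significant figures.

ΔH = -5690 kJ/mol

ΔT = 29.01 − 25.60 = 3.41 °C
q_cal = C_cal × ΔT = 7.85 × 3.41 = 26.7685 kJ
n = 1.61 / 342.3 = 0.004703 mol
q_rxn = −q_cal = -26.7685 kJ
ΔH = -26.7685 / 0.004703 = -5692 kJ/mol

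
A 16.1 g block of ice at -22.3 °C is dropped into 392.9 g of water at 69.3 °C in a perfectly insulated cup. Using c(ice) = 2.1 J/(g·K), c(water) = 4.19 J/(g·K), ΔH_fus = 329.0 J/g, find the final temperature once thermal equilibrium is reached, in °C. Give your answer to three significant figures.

T_f = 63.0 °C

Heat to bring ice to 0 °C and melt it: q₁ = 16.1×2.1×22.3 + 16.1×329.0 = 6050.9 J
Heat the water can supply cooling to 0 °C: 392.9×4.19×69.3 = 114085 J > q₁, so all ice melts.
Energy balance: 392.9×4.19×(69.3 − T) = 6050.9 + 16.1×4.19×(T − 0)
1646.251(69.3 − T) = 6050.9 + 67.459 T
114085 − 6050.9 = 1713.710 T
T = 108034.1 / 1713.710 = 63.04 °C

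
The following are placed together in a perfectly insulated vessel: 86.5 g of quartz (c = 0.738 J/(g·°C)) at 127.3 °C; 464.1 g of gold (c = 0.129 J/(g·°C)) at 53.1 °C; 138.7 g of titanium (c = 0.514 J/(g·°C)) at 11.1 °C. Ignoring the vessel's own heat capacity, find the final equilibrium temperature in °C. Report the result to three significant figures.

T_f = 62.0 °C

Σ mᵢcᵢ(T − Tᵢ) = 0  ⇒  T = Σ mᵢcᵢTᵢ / Σ mᵢcᵢ
Σ mᵢcᵢ = 86.5×0.738 + 464.1×0.129 + 138.7×0.514 = 194.9977
Σ mᵢcᵢTᵢ = 63.837×127.3 + 59.8689×53.1 + 71.2918×11.1 = 12097
T = 12097 / 194.9977 = 62.04 °C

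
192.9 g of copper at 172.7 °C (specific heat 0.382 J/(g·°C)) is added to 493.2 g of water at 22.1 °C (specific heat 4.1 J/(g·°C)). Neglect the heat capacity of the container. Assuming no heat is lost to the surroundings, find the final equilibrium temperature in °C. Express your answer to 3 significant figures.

Heat lost by copper = heat gained by water.
(192.9)(0.382)(172.7 − T) = (493.2)(4.1)(T − 22.1)
73.6878 (172.7 − T) = 2022.12 (T − 22.1)
12726 − 73.6878 T = 2022.12 T − 44689
57415 = 2095.8078 T
T = 27.40 °C

T_f = 27.4 °C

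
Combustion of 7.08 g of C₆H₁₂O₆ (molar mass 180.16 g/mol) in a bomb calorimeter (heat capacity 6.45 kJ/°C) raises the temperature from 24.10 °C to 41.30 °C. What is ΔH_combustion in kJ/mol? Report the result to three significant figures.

ΔT = 41.30 − 24.10 = 17.20 °C
q_cal = C_cal × ΔT = 6.45 × 17.20 = 110.94 kJ
n = 7.08 / 180.16 = 0.03930 mol
q_rxn = −q_cal = -110.94 kJ
ΔH = -110.94 / 0.03930 = -2823 kJ/mol

ΔH = -2820 kJ/mol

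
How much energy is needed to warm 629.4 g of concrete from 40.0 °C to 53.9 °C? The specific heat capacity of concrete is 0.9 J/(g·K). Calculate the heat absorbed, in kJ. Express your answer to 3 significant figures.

q = 7.87 kJ

q = m c ΔT = 629.4 × 0.9 × (53.9 − 40.0)
q = 629.4 × 0.9 × 13.9 = 7874 J = 7.87 kJ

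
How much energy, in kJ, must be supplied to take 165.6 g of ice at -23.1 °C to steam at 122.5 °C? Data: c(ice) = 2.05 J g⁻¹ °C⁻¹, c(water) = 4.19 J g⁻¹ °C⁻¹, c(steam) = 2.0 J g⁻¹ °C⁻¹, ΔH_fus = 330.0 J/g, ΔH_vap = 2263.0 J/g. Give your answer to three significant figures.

q = 514 kJ

q1 (heat ice -23.1→0.0 °C): 165.6 × 2.05 × 23.1 = 7842 J
q2 (melt at 0 °C): 165.6 × 330.0 = 54648 J
q3 (heat water 0.0→100.0 °C): 165.6 × 4.19 × 100.0 = 69386 J
q4 (vaporize at 100 °C): 165.6 × 2263.0 = 374753 J
q5 (heat steam 100.0→122.5 °C): 165.6 × 2.0 × 22.5 = 7452 J
Total: 7842 + 54648 + 69386 + 374753 + 7452 = 514081 J = 514 kJ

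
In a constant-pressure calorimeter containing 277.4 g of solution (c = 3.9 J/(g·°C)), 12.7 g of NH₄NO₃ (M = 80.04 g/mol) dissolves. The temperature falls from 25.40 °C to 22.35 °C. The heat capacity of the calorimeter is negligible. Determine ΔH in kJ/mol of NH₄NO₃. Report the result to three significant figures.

ΔH = 20.8 kJ/mol

|ΔT| = |22.35 − 25.40| = 3.05 °C
|q_surr| = (277.4 × 3.9) × 3.05 = 1081.86 × 3.05 = 3300 J
n(NH₄NO₃) = 12.7 / 80.04 = 0.1587 mol
Temperature fell, so q_rxn = +|q_surr| = 3.300 kJ
ΔH = q_rxn / n = 20.79 kJ/mol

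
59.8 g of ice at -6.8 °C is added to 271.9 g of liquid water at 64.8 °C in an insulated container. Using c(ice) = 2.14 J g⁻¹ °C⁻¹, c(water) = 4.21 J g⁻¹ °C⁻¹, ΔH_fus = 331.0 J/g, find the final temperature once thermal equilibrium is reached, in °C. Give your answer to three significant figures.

Heat to bring ice to 0 °C and melt it: q₁ = 59.8×2.14×6.8 + 59.8×331.0 = 20664 J
Heat the water can supply cooling to 0 °C: 271.9×4.21×64.8 = 74176.5 J > q₁, so all ice melts.
Energy balance: 271.9×4.21×(64.8 − T) = 20664 + 59.8×4.21×(T − 0)
1144.699(64.8 − T) = 20664 + 251.758 T
74176.5 − 20664 = 1396.457 T
T = 53512.5 / 1396.457 = 38.32 °C

T_f = 38.3 °C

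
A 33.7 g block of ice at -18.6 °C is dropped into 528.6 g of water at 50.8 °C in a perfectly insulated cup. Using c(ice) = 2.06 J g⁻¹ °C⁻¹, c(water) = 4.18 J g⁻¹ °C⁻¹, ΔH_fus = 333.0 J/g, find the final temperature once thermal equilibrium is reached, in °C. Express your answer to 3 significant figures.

Heat to bring ice to 0 °C and melt it: q₁ = 33.7×2.06×18.6 + 33.7×333.0 = 12513 J
Heat the water can supply cooling to 0 °C: 528.6×4.18×50.8 = 112245 J > q₁, so all ice melts.
Energy balance: 528.6×4.18×(50.8 − T) = 12513 + 33.7×4.18×(T − 0)
2209.548(50.8 − T) = 12513 + 140.866 T
112245 − 12513 = 2350.414 T
T = 99732 / 2350.414 = 42.43 °C

T_f = 42.4 °C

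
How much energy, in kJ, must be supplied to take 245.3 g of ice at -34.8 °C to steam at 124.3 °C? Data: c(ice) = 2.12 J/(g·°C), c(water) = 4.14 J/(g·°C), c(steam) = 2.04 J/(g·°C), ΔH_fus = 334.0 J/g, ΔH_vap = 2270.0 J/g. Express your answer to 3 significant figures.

q = 771 kJ

q1 (heat ice -34.8→0.0 °C): 245.3 × 2.12 × 34.8 = 18097 J
q2 (melt at 0 °C): 245.3 × 334.0 = 81930 J
q3 (heat water 0.0→100.0 °C): 245.3 × 4.14 × 100.0 = 101554 J
q4 (vaporize at 100 °C): 245.3 × 2270.0 = 556831 J
q5 (heat steam 100.0→124.3 °C): 245.3 × 2.04 × 24.3 = 12160 J
Total: 18097 + 81930 + 101554 + 556831 + 12160 = 770572 J = 771 kJ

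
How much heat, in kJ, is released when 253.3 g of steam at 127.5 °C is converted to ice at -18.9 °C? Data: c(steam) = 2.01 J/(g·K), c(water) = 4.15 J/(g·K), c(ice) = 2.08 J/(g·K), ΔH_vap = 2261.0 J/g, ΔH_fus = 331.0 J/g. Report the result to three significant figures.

q = 786 kJ

q1 (cool steam 127.5→100 °C): 253.3 × 2.01 × 27.5 = 14001 J
q2 (condense at 100 °C): 253.3 × 2261.0 = 572711 J
q3 (cool water 100→0 °C): 253.3 × 4.15 × 100.0 = 105120 J
q4 (freeze at 0 °C): 253.3 × 331.0 = 83842 J
q5 (cool ice 0→-18.9 °C): 253.3 × 2.08 × 18.9 = 9958 J
Total: 14001 + 572711 + 105120 + 83842 + 9958 = 785632 J = 786 kJ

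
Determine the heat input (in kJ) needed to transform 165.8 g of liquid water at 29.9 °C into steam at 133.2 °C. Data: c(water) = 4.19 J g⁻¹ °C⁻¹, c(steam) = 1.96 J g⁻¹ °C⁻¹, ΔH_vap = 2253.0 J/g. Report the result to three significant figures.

q1 (heat water 29.9→100.0 °C): 165.8 × 4.19 × 70.1 = 48699 J
q2 (vaporize at 100 °C): 165.8 × 2253.0 = 373547 J
q3 (heat steam 100.0→133.2 °C): 165.8 × 1.96 × 33.2 = 10789 J
Total: 48699 + 373547 + 10789 = 433035 J = 433 kJ

q = 433 kJ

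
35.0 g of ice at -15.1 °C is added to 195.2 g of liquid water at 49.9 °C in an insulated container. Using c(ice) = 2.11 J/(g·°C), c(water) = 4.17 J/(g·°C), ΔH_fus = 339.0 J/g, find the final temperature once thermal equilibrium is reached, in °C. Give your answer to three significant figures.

Heat to bring ice to 0 °C and melt it: q₁ = 35.0×2.11×15.1 + 35.0×339.0 = 12980 J
Heat the water can supply cooling to 0 °C: 195.2×4.17×49.9 = 40617.8 J > q₁, so all ice melts.
Energy balance: 195.2×4.17×(49.9 − T) = 12980 + 35.0×4.17×(T − 0)
813.984(49.9 − T) = 12980 + 145.95 T
40617.8 − 12980 = 959.934 T
T = 27637.8 / 959.934 = 28.79 °C

T_f = 28.8 °C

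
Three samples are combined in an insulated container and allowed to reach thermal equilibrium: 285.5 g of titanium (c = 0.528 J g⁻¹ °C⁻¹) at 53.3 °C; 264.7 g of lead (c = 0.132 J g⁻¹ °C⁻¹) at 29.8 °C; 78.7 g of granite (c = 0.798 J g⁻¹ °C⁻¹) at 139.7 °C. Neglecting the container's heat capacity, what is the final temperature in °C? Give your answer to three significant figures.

Σ mᵢcᵢ(T − Tᵢ) = 0  ⇒  T = Σ mᵢcᵢTᵢ / Σ mᵢcᵢ
Σ mᵢcᵢ = 285.5×0.528 + 264.7×0.132 + 78.7×0.798 = 248.4870
Σ mᵢcᵢTᵢ = 150.744×53.3 + 34.9404×29.8 + 62.8026×139.7 = 17849
T = 17849 / 248.4870 = 71.83 °C

T_f = 71.8 °C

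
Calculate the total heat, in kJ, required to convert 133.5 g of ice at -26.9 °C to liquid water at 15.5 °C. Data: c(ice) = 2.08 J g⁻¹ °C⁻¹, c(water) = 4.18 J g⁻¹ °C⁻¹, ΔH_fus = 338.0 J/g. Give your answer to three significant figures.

q = 61.2 kJ

q1 (heat ice -26.9→0.0 °C): 133.5 × 2.08 × 26.9 = 7470 J
q2 (melt at 0 °C): 133.5 × 338.0 = 45123 J
q3 (heat water 0.0→15.5 °C): 133.5 × 4.18 × 15.5 = 8649 J
Total: 7470 + 45123 + 8649 = 61242 J = 61.2 kJ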